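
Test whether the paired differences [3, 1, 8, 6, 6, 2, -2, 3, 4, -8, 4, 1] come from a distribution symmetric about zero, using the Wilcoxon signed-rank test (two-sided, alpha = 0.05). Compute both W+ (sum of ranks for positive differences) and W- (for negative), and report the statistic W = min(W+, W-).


Step 1: Drop any zero differences (none here) and take |d_i|.
|d| = [3, 1, 8, 6, 6, 2, 2, 3, 4, 8, 4, 1]
Step 2: Midrank |d_i| (ties get averaged ranks).
ranks: |3|->5.5, |1|->1.5, |8|->11.5, |6|->9.5, |6|->9.5, |2|->3.5, |2|->3.5, |3|->5.5, |4|->7.5, |8|->11.5, |4|->7.5, |1|->1.5
Step 3: Attach original signs; sum ranks with positive sign and with negative sign.
W+ = 5.5 + 1.5 + 11.5 + 9.5 + 9.5 + 3.5 + 5.5 + 7.5 + 7.5 + 1.5 = 63
W- = 3.5 + 11.5 = 15
(Check: W+ + W- = 78 should equal n(n+1)/2 = 78.)
Step 4: Test statistic W = min(W+, W-) = 15.
Step 5: Ties in |d|, so use the tie-corrected normal approximation.
        E[W] = n(n+1)/4 = 12*13/4 = 39.
        Tie groups: |d|=1 (t=2), |d|=2 (t=2), |d|=3 (t=2), |d|=4 (t=2), |d|=6 (t=2), |d|=8 (t=2); sum(t^3 - t) = 36.
        Var[W] = n(n+1)(2n+1)/24 - sum(t^3-t)/48 = 3900/24 - 36/48 = 161.75.
        z = (W - E[W]) / sqrt(Var[W]) = (15 - 39) / 12.7181 = -1.8871.
        Two-sided p = 2*Phi(z) = 0.059150.
Step 6: alpha = 0.05. fail to reject H0.

W+ = 63, W- = 15, W = min = 15, p = 0.059150, fail to reject H0.


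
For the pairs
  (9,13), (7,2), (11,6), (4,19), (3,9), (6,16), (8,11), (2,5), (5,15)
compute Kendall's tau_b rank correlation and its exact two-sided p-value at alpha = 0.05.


Step 1: Enumerate the 36 unordered pairs (i,j) with i<j and classify each by sign(x_j-x_i) * sign(y_j-y_i).
  (1,2):dx=-2,dy=-11->C; (1,3):dx=+2,dy=-7->D; (1,4):dx=-5,dy=+6->D; (1,5):dx=-6,dy=-4->C
  (1,6):dx=-3,dy=+3->D; (1,7):dx=-1,dy=-2->C; (1,8):dx=-7,dy=-8->C; (1,9):dx=-4,dy=+2->D
  (2,3):dx=+4,dy=+4->C; (2,4):dx=-3,dy=+17->D; (2,5):dx=-4,dy=+7->D; (2,6):dx=-1,dy=+14->D
  (2,7):dx=+1,dy=+9->C; (2,8):dx=-5,dy=+3->D; (2,9):dx=-2,dy=+13->D; (3,4):dx=-7,dy=+13->D
  (3,5):dx=-8,dy=+3->D; (3,6):dx=-5,dy=+10->D; (3,7):dx=-3,dy=+5->D; (3,8):dx=-9,dy=-1->C
  (3,9):dx=-6,dy=+9->D; (4,5):dx=-1,dy=-10->C; (4,6):dx=+2,dy=-3->D; (4,7):dx=+4,dy=-8->D
  (4,8):dx=-2,dy=-14->C; (4,9):dx=+1,dy=-4->D; (5,6):dx=+3,dy=+7->C; (5,7):dx=+5,dy=+2->C
  (5,8):dx=-1,dy=-4->C; (5,9):dx=+2,dy=+6->C; (6,7):dx=+2,dy=-5->D; (6,8):dx=-4,dy=-11->C
  (6,9):dx=-1,dy=-1->C; (7,8):dx=-6,dy=-6->C; (7,9):dx=-3,dy=+4->D; (8,9):dx=+3,dy=+10->C
Step 2: C = 17, D = 19, total pairs = 36.
Step 3: tau = (C - D)/(n(n-1)/2) = (17 - 19)/36 = -0.055556.
Step 4: Exact two-sided p-value (enumerate n! = 362880 permutations of y under H0): p = 0.919455.
Step 5: alpha = 0.05. fail to reject H0.

tau_b = -0.0556 (C=17, D=19), p = 0.919455, fail to reject H0.


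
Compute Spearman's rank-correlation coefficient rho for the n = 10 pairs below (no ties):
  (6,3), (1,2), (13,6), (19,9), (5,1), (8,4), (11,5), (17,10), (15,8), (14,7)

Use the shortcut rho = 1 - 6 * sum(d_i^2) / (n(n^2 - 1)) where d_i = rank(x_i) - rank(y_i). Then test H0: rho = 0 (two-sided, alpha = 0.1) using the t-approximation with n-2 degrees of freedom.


Step 1: Rank x and y separately (midranks; no ties here).
rank(x): 6->3, 1->1, 13->6, 19->10, 5->2, 8->4, 11->5, 17->9, 15->8, 14->7
rank(y): 3->3, 2->2, 6->6, 9->9, 1->1, 4->4, 5->5, 10->10, 8->8, 7->7
Step 2: d_i = R_x(i) - R_y(i); compute d_i^2.
  (3-3)^2=0, (1-2)^2=1, (6-6)^2=0, (10-9)^2=1, (2-1)^2=1, (4-4)^2=0, (5-5)^2=0, (9-10)^2=1, (8-8)^2=0, (7-7)^2=0
sum(d^2) = 4.
Step 3: rho = 1 - 6*4 / (10*(10^2 - 1)) = 1 - 24/990 = 0.975758.
Step 4: Under H0, t = rho * sqrt((n-2)/(1-rho^2)) = 12.6105 ~ t(8).
Step 5: Two-sided p-value from the t-distribution with 8 df = 0.000001.
Step 6: alpha = 0.1. reject H0.

rho = 0.9758, p = 0.000001, reject H0 at alpha = 0.1.


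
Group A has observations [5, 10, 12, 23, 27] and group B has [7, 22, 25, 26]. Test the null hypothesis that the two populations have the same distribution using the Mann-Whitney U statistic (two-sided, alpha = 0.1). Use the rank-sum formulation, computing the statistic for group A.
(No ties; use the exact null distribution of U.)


Step 1: Combine and sort all 9 observations; assign midranks.
sorted (value, group): (5,X), (7,Y), (10,X), (12,X), (22,Y), (23,X), (25,Y), (26,Y), (27,X)
ranks: 5->1, 7->2, 10->3, 12->4, 22->5, 23->6, 25->7, 26->8, 27->9
Step 2: Rank sum for X: R1 = 1 + 3 + 4 + 6 + 9 = 23.
Step 3: U_X = R1 - n1(n1+1)/2 = 23 - 5*6/2 = 23 - 15 = 8.
       U_Y = n1*n2 - U_X = 20 - 8 = 12.
Step 4: No ties, so the exact null distribution of U (based on enumerating the C(9,5) = 126 equally likely rank assignments) gives the two-sided p-value.
Step 5: p-value = 0.730159; compare to alpha = 0.1. fail to reject H0.

U_X = 8, p = 0.730159, fail to reject H0 at alpha = 0.1.


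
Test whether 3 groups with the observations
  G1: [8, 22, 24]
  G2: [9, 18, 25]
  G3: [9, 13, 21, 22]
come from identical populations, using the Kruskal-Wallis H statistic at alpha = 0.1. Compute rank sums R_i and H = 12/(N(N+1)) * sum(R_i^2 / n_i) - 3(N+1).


Step 1: Combine all N = 10 observations and assign midranks.
sorted (value, group, rank): (8,G1,1), (9,G2,2.5), (9,G3,2.5), (13,G3,4), (18,G2,5), (21,G3,6), (22,G1,7.5), (22,G3,7.5), (24,G1,9), (25,G2,10)
Step 2: Sum ranks within each group.
R_1 = 17.5 (n_1 = 3)
R_2 = 17.5 (n_2 = 3)
R_3 = 20 (n_3 = 4)
Step 3: H = 12/(N(N+1)) * sum(R_i^2/n_i) - 3(N+1)
     = 12/(10*11) * (17.5^2/3 + 17.5^2/3 + 20^2/4) - 3*11
     = 0.109091 * 304.167 - 33
     = 0.181818.
Step 4: Ties present; correction factor C = 1 - 12/(10^3 - 10) = 0.987879. Corrected H = 0.181818 / 0.987879 = 0.184049.
Step 5: Under H0, H ~ chi^2(2); p-value = 0.912083.
Step 6: alpha = 0.1. fail to reject H0.

H = 0.1840, df = 2, p = 0.912083, fail to reject H0.


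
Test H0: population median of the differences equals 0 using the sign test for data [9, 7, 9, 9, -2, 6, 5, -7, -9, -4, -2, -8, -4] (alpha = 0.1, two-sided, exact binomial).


Step 1: Discard zero differences. Original n = 13; n_eff = number of nonzero differences = 13.
Nonzero differences (with sign): +9, +7, +9, +9, -2, +6, +5, -7, -9, -4, -2, -8, -4
Step 2: Count signs: positive = 6, negative = 7.
Step 3: Under H0: P(positive) = 0.5, so the number of positives S ~ Bin(13, 0.5).
Step 4: Two-sided exact p-value = sum of Bin(13,0.5) probabilities at or below the observed probability = 1.000000.
Step 5: alpha = 0.1. fail to reject H0.

n_eff = 13, pos = 6, neg = 7, p = 1.000000, fail to reject H0.


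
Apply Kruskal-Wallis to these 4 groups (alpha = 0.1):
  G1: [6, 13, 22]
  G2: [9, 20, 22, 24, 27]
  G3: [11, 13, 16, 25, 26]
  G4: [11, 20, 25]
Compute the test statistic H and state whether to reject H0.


Step 1: Combine all N = 16 observations and assign midranks.
sorted (value, group, rank): (6,G1,1), (9,G2,2), (11,G3,3.5), (11,G4,3.5), (13,G1,5.5), (13,G3,5.5), (16,G3,7), (20,G2,8.5), (20,G4,8.5), (22,G1,10.5), (22,G2,10.5), (24,G2,12), (25,G3,13.5), (25,G4,13.5), (26,G3,15), (27,G2,16)
Step 2: Sum ranks within each group.
R_1 = 17 (n_1 = 3)
R_2 = 49 (n_2 = 5)
R_3 = 44.5 (n_3 = 5)
R_4 = 25.5 (n_4 = 3)
Step 3: H = 12/(N(N+1)) * sum(R_i^2/n_i) - 3(N+1)
     = 12/(16*17) * (17^2/3 + 49^2/5 + 44.5^2/5 + 25.5^2/3) - 3*17
     = 0.044118 * 1189.33 - 51
     = 1.470588.
Step 4: Ties present; correction factor C = 1 - 30/(16^3 - 16) = 0.992647. Corrected H = 1.470588 / 0.992647 = 1.481481.
Step 5: Under H0, H ~ chi^2(3); p-value = 0.686551.
Step 6: alpha = 0.1. fail to reject H0.

H = 1.4815, df = 3, p = 0.686551, fail to reject H0.


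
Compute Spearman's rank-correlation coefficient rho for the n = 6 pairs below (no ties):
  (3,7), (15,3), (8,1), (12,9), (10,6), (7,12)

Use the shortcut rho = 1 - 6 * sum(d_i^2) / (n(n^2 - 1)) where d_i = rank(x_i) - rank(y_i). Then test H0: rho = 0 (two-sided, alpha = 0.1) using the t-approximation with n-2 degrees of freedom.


Step 1: Rank x and y separately (midranks; no ties here).
rank(x): 3->1, 15->6, 8->3, 12->5, 10->4, 7->2
rank(y): 7->4, 3->2, 1->1, 9->5, 6->3, 12->6
Step 2: d_i = R_x(i) - R_y(i); compute d_i^2.
  (1-4)^2=9, (6-2)^2=16, (3-1)^2=4, (5-5)^2=0, (4-3)^2=1, (2-6)^2=16
sum(d^2) = 46.
Step 3: rho = 1 - 6*46 / (6*(6^2 - 1)) = 1 - 276/210 = -0.314286.
Step 4: Under H0, t = rho * sqrt((n-2)/(1-rho^2)) = -0.6621 ~ t(4).
Step 5: Two-sided p-value from the t-distribution with 4 df = 0.544093.
Step 6: alpha = 0.1. fail to reject H0.

rho = -0.3143, p = 0.544093, fail to reject H0 at alpha = 0.1.


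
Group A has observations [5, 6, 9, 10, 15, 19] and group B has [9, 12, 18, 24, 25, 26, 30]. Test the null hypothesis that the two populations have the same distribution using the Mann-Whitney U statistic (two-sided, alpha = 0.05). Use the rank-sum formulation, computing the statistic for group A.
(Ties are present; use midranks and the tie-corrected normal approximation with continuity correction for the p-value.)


Step 1: Combine and sort all 13 observations; assign midranks.
sorted (value, group): (5,X), (6,X), (9,X), (9,Y), (10,X), (12,Y), (15,X), (18,Y), (19,X), (24,Y), (25,Y), (26,Y), (30,Y)
ranks: 5->1, 6->2, 9->3.5, 9->3.5, 10->5, 12->6, 15->7, 18->8, 19->9, 24->10, 25->11, 26->12, 30->13
Step 2: Rank sum for X: R1 = 1 + 2 + 3.5 + 5 + 7 + 9 = 27.5.
Step 3: U_X = R1 - n1(n1+1)/2 = 27.5 - 6*7/2 = 27.5 - 21 = 6.5.
       U_Y = n1*n2 - U_X = 42 - 6.5 = 35.5.
Step 4: Ties are present, so use the tie-corrected normal approximation (with continuity correction) for the p-value.
Step 5: p-value = 0.045204; compare to alpha = 0.05. reject H0.

U_X = 6.5, p = 0.045204, reject H0 at alpha = 0.05.


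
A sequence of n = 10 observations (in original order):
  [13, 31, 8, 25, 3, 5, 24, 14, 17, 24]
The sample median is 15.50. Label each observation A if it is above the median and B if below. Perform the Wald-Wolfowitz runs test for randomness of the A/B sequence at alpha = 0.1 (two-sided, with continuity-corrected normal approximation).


Step 1: Compute median = 15.50; label A = above, B = below.
Labels in order: BABABBABAA  (n_A = 5, n_B = 5)
Step 2: Count runs R = 8.
Step 3: Under H0 (random ordering), E[R] = 2*n_A*n_B/(n_A+n_B) + 1 = 2*5*5/10 + 1 = 6.0000.
        Var[R] = 2*n_A*n_B*(2*n_A*n_B - n_A - n_B) / ((n_A+n_B)^2 * (n_A+n_B-1)) = 2000/900 = 2.2222.
        SD[R] = 1.4907.
Step 4: Continuity-corrected z = (R - 0.5 - E[R]) / SD[R] = (8 - 0.5 - 6.0000) / 1.4907 = 1.0062.
Step 5: Two-sided p-value via normal approximation = 2*(1 - Phi(|z|)) = 0.314305.
Step 6: alpha = 0.1. fail to reject H0.

R = 8, z = 1.0062, p = 0.314305, fail to reject H0.


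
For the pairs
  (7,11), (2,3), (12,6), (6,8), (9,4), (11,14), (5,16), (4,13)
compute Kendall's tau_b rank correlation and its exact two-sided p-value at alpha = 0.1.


Step 1: Enumerate the 28 unordered pairs (i,j) with i<j and classify each by sign(x_j-x_i) * sign(y_j-y_i).
  (1,2):dx=-5,dy=-8->C; (1,3):dx=+5,dy=-5->D; (1,4):dx=-1,dy=-3->C; (1,5):dx=+2,dy=-7->D
  (1,6):dx=+4,dy=+3->C; (1,7):dx=-2,dy=+5->D; (1,8):dx=-3,dy=+2->D; (2,3):dx=+10,dy=+3->C
  (2,4):dx=+4,dy=+5->C; (2,5):dx=+7,dy=+1->C; (2,6):dx=+9,dy=+11->C; (2,7):dx=+3,dy=+13->C
  (2,8):dx=+2,dy=+10->C; (3,4):dx=-6,dy=+2->D; (3,5):dx=-3,dy=-2->C; (3,6):dx=-1,dy=+8->D
  (3,7):dx=-7,dy=+10->D; (3,8):dx=-8,dy=+7->D; (4,5):dx=+3,dy=-4->D; (4,6):dx=+5,dy=+6->C
  (4,7):dx=-1,dy=+8->D; (4,8):dx=-2,dy=+5->D; (5,6):dx=+2,dy=+10->C; (5,7):dx=-4,dy=+12->D
  (5,8):dx=-5,dy=+9->D; (6,7):dx=-6,dy=+2->D; (6,8):dx=-7,dy=-1->C; (7,8):dx=-1,dy=-3->C
Step 2: C = 14, D = 14, total pairs = 28.
Step 3: tau = (C - D)/(n(n-1)/2) = (14 - 14)/28 = 0.000000.
Step 4: Exact two-sided p-value (enumerate n! = 40320 permutations of y under H0): p = 1.000000.
Step 5: alpha = 0.1. fail to reject H0.

tau_b = 0.0000 (C=14, D=14), p = 1.000000, fail to reject H0.


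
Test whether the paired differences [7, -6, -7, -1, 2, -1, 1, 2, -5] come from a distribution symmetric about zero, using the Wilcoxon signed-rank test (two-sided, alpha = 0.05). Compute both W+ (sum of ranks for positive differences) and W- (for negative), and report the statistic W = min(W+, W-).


Step 1: Drop any zero differences (none here) and take |d_i|.
|d| = [7, 6, 7, 1, 2, 1, 1, 2, 5]
Step 2: Midrank |d_i| (ties get averaged ranks).
ranks: |7|->8.5, |6|->7, |7|->8.5, |1|->2, |2|->4.5, |1|->2, |1|->2, |2|->4.5, |5|->6
Step 3: Attach original signs; sum ranks with positive sign and with negative sign.
W+ = 8.5 + 4.5 + 2 + 4.5 = 19.5
W- = 7 + 8.5 + 2 + 2 + 6 = 25.5
(Check: W+ + W- = 45 should equal n(n+1)/2 = 45.)
Step 4: Test statistic W = min(W+, W-) = 19.5.
Step 5: Ties in |d|, so use the tie-corrected normal approximation.
        E[W] = n(n+1)/4 = 9*10/4 = 22.5.
        Tie groups: |d|=1 (t=3), |d|=2 (t=2), |d|=7 (t=2); sum(t^3 - t) = 36.
        Var[W] = n(n+1)(2n+1)/24 - sum(t^3-t)/48 = 1710/24 - 36/48 = 70.5.
        z = (W - E[W]) / sqrt(Var[W]) = (19.5 - 22.5) / 8.3964 = -0.3573.
        Two-sided p = 2*Phi(z) = 0.720871.
Step 6: alpha = 0.05. fail to reject H0.

W+ = 19.5, W- = 25.5, W = min = 19.5, p = 0.720871, fail to reject H0.


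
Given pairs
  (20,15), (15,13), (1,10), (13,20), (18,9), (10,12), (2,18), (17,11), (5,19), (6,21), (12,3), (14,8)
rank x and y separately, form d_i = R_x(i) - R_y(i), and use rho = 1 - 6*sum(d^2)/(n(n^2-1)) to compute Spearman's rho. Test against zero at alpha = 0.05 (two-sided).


Step 1: Rank x and y separately (midranks; no ties here).
rank(x): 20->12, 15->9, 1->1, 13->7, 18->11, 10->5, 2->2, 17->10, 5->3, 6->4, 12->6, 14->8
rank(y): 15->8, 13->7, 10->4, 20->11, 9->3, 12->6, 18->9, 11->5, 19->10, 21->12, 3->1, 8->2
Step 2: d_i = R_x(i) - R_y(i); compute d_i^2.
  (12-8)^2=16, (9-7)^2=4, (1-4)^2=9, (7-11)^2=16, (11-3)^2=64, (5-6)^2=1, (2-9)^2=49, (10-5)^2=25, (3-10)^2=49, (4-12)^2=64, (6-1)^2=25, (8-2)^2=36
sum(d^2) = 358.
Step 3: rho = 1 - 6*358 / (12*(12^2 - 1)) = 1 - 2148/1716 = -0.251748.
Step 4: Under H0, t = rho * sqrt((n-2)/(1-rho^2)) = -0.8226 ~ t(10).
Step 5: Two-sided p-value from the t-distribution with 10 df = 0.429919.
Step 6: alpha = 0.05. fail to reject H0.

rho = -0.2517, p = 0.429919, fail to reject H0 at alpha = 0.05.


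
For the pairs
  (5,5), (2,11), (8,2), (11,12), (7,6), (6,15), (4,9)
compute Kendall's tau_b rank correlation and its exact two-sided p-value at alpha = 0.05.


Step 1: Enumerate the 21 unordered pairs (i,j) with i<j and classify each by sign(x_j-x_i) * sign(y_j-y_i).
  (1,2):dx=-3,dy=+6->D; (1,3):dx=+3,dy=-3->D; (1,4):dx=+6,dy=+7->C; (1,5):dx=+2,dy=+1->C
  (1,6):dx=+1,dy=+10->C; (1,7):dx=-1,dy=+4->D; (2,3):dx=+6,dy=-9->D; (2,4):dx=+9,dy=+1->C
  (2,5):dx=+5,dy=-5->D; (2,6):dx=+4,dy=+4->C; (2,7):dx=+2,dy=-2->D; (3,4):dx=+3,dy=+10->C
  (3,5):dx=-1,dy=+4->D; (3,6):dx=-2,dy=+13->D; (3,7):dx=-4,dy=+7->D; (4,5):dx=-4,dy=-6->C
  (4,6):dx=-5,dy=+3->D; (4,7):dx=-7,dy=-3->C; (5,6):dx=-1,dy=+9->D; (5,7):dx=-3,dy=+3->D
  (6,7):dx=-2,dy=-6->C
Step 2: C = 9, D = 12, total pairs = 21.
Step 3: tau = (C - D)/(n(n-1)/2) = (9 - 12)/21 = -0.142857.
Step 4: Exact two-sided p-value (enumerate n! = 5040 permutations of y under H0): p = 0.772619.
Step 5: alpha = 0.05. fail to reject H0.

tau_b = -0.1429 (C=9, D=12), p = 0.772619, fail to reject H0.


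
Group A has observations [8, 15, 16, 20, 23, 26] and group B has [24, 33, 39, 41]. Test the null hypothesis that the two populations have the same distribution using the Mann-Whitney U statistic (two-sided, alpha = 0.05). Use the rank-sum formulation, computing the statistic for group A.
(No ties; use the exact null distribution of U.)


Step 1: Combine and sort all 10 observations; assign midranks.
sorted (value, group): (8,X), (15,X), (16,X), (20,X), (23,X), (24,Y), (26,X), (33,Y), (39,Y), (41,Y)
ranks: 8->1, 15->2, 16->3, 20->4, 23->5, 24->6, 26->7, 33->8, 39->9, 41->10
Step 2: Rank sum for X: R1 = 1 + 2 + 3 + 4 + 5 + 7 = 22.
Step 3: U_X = R1 - n1(n1+1)/2 = 22 - 6*7/2 = 22 - 21 = 1.
       U_Y = n1*n2 - U_X = 24 - 1 = 23.
Step 4: No ties, so the exact null distribution of U (based on enumerating the C(10,6) = 210 equally likely rank assignments) gives the two-sided p-value.
Step 5: p-value = 0.019048; compare to alpha = 0.05. reject H0.

U_X = 1, p = 0.019048, reject H0 at alpha = 0.05.


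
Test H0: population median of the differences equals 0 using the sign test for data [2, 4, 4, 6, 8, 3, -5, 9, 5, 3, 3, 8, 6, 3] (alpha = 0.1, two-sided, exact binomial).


Step 1: Discard zero differences. Original n = 14; n_eff = number of nonzero differences = 14.
Nonzero differences (with sign): +2, +4, +4, +6, +8, +3, -5, +9, +5, +3, +3, +8, +6, +3
Step 2: Count signs: positive = 13, negative = 1.
Step 3: Under H0: P(positive) = 0.5, so the number of positives S ~ Bin(14, 0.5).
Step 4: Two-sided exact p-value = sum of Bin(14,0.5) probabilities at or below the observed probability = 0.001831.
Step 5: alpha = 0.1. reject H0.

n_eff = 14, pos = 13, neg = 1, p = 0.001831, reject H0.


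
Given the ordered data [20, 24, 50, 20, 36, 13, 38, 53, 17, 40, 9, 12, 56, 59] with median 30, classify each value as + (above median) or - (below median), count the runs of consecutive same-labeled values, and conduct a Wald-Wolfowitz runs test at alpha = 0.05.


Step 1: Compute median = 30; label A = above, B = below.
Labels in order: BBABABAABABBAA  (n_A = 7, n_B = 7)
Step 2: Count runs R = 10.
Step 3: Under H0 (random ordering), E[R] = 2*n_A*n_B/(n_A+n_B) + 1 = 2*7*7/14 + 1 = 8.0000.
        Var[R] = 2*n_A*n_B*(2*n_A*n_B - n_A - n_B) / ((n_A+n_B)^2 * (n_A+n_B-1)) = 8232/2548 = 3.2308.
        SD[R] = 1.7974.
Step 4: Continuity-corrected z = (R - 0.5 - E[R]) / SD[R] = (10 - 0.5 - 8.0000) / 1.7974 = 0.8345.
Step 5: Two-sided p-value via normal approximation = 2*(1 - Phi(|z|)) = 0.403986.
Step 6: alpha = 0.05. fail to reject H0.

R = 10, z = 0.8345, p = 0.403986, fail to reject H0.


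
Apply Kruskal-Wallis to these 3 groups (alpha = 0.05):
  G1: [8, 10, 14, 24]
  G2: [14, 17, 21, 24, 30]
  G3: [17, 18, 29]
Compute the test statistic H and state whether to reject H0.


Step 1: Combine all N = 12 observations and assign midranks.
sorted (value, group, rank): (8,G1,1), (10,G1,2), (14,G1,3.5), (14,G2,3.5), (17,G2,5.5), (17,G3,5.5), (18,G3,7), (21,G2,8), (24,G1,9.5), (24,G2,9.5), (29,G3,11), (30,G2,12)
Step 2: Sum ranks within each group.
R_1 = 16 (n_1 = 4)
R_2 = 38.5 (n_2 = 5)
R_3 = 23.5 (n_3 = 3)
Step 3: H = 12/(N(N+1)) * sum(R_i^2/n_i) - 3(N+1)
     = 12/(12*13) * (16^2/4 + 38.5^2/5 + 23.5^2/3) - 3*13
     = 0.076923 * 544.533 - 39
     = 2.887179.
Step 4: Ties present; correction factor C = 1 - 18/(12^3 - 12) = 0.989510. Corrected H = 2.887179 / 0.989510 = 2.917786.
Step 5: Under H0, H ~ chi^2(2); p-value = 0.232494.
Step 6: alpha = 0.05. fail to reject H0.

H = 2.9178, df = 2, p = 0.232494, fail to reject H0.


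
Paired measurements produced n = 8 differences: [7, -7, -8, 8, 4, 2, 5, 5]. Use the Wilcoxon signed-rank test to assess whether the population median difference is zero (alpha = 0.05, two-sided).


Step 1: Drop any zero differences (none here) and take |d_i|.
|d| = [7, 7, 8, 8, 4, 2, 5, 5]
Step 2: Midrank |d_i| (ties get averaged ranks).
ranks: |7|->5.5, |7|->5.5, |8|->7.5, |8|->7.5, |4|->2, |2|->1, |5|->3.5, |5|->3.5
Step 3: Attach original signs; sum ranks with positive sign and with negative sign.
W+ = 5.5 + 7.5 + 2 + 1 + 3.5 + 3.5 = 23
W- = 5.5 + 7.5 = 13
(Check: W+ + W- = 36 should equal n(n+1)/2 = 36.)
Step 4: Test statistic W = min(W+, W-) = 13.
Step 5: Ties in |d|, so use the tie-corrected normal approximation.
        E[W] = n(n+1)/4 = 8*9/4 = 18.
        Tie groups: |d|=5 (t=2), |d|=7 (t=2), |d|=8 (t=2); sum(t^3 - t) = 18.
        Var[W] = n(n+1)(2n+1)/24 - sum(t^3-t)/48 = 1224/24 - 18/48 = 50.625.
        z = (W - E[W]) / sqrt(Var[W]) = (13 - 18) / 7.1151 = -0.7027.
        Two-sided p = 2*Phi(z) = 0.482225.
Step 6: alpha = 0.05. fail to reject H0.

W+ = 23, W- = 13, W = min = 13, p = 0.482225, fail to reject H0.


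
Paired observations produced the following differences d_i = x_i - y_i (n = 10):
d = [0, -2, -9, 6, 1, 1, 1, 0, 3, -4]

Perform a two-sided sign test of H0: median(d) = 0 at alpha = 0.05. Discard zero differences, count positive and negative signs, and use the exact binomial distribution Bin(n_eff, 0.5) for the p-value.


Step 1: Discard zero differences. Original n = 10; n_eff = number of nonzero differences = 8.
Nonzero differences (with sign): -2, -9, +6, +1, +1, +1, +3, -4
Step 2: Count signs: positive = 5, negative = 3.
Step 3: Under H0: P(positive) = 0.5, so the number of positives S ~ Bin(8, 0.5).
Step 4: Two-sided exact p-value = sum of Bin(8,0.5) probabilities at or below the observed probability = 0.726562.
Step 5: alpha = 0.05. fail to reject H0.

n_eff = 8, pos = 5, neg = 3, p = 0.726562, fail to reject H0.


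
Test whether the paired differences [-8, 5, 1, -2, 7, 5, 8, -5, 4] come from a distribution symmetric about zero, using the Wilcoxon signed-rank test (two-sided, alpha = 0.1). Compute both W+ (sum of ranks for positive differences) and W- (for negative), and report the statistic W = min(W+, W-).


Step 1: Drop any zero differences (none here) and take |d_i|.
|d| = [8, 5, 1, 2, 7, 5, 8, 5, 4]
Step 2: Midrank |d_i| (ties get averaged ranks).
ranks: |8|->8.5, |5|->5, |1|->1, |2|->2, |7|->7, |5|->5, |8|->8.5, |5|->5, |4|->3
Step 3: Attach original signs; sum ranks with positive sign and with negative sign.
W+ = 5 + 1 + 7 + 5 + 8.5 + 3 = 29.5
W- = 8.5 + 2 + 5 = 15.5
(Check: W+ + W- = 45 should equal n(n+1)/2 = 45.)
Step 4: Test statistic W = min(W+, W-) = 15.5.
Step 5: Ties in |d|, so use the tie-corrected normal approximation.
        E[W] = n(n+1)/4 = 9*10/4 = 22.5.
        Tie groups: |d|=5 (t=3), |d|=8 (t=2); sum(t^3 - t) = 30.
        Var[W] = n(n+1)(2n+1)/24 - sum(t^3-t)/48 = 1710/24 - 30/48 = 70.625.
        z = (W - E[W]) / sqrt(Var[W]) = (15.5 - 22.5) / 8.4039 = -0.8329.
        Two-sided p = 2*Phi(z) = 0.404873.
Step 6: alpha = 0.1. fail to reject H0.

W+ = 29.5, W- = 15.5, W = min = 15.5, p = 0.404873, fail to reject H0.


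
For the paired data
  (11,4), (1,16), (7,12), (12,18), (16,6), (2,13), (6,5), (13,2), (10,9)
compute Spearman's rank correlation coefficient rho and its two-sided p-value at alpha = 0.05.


Step 1: Rank x and y separately (midranks; no ties here).
rank(x): 11->6, 1->1, 7->4, 12->7, 16->9, 2->2, 6->3, 13->8, 10->5
rank(y): 4->2, 16->8, 12->6, 18->9, 6->4, 13->7, 5->3, 2->1, 9->5
Step 2: d_i = R_x(i) - R_y(i); compute d_i^2.
  (6-2)^2=16, (1-8)^2=49, (4-6)^2=4, (7-9)^2=4, (9-4)^2=25, (2-7)^2=25, (3-3)^2=0, (8-1)^2=49, (5-5)^2=0
sum(d^2) = 172.
Step 3: rho = 1 - 6*172 / (9*(9^2 - 1)) = 1 - 1032/720 = -0.433333.
Step 4: Under H0, t = rho * sqrt((n-2)/(1-rho^2)) = -1.2721 ~ t(7).
Step 5: Two-sided p-value from the t-distribution with 7 df = 0.243952.
Step 6: alpha = 0.05. fail to reject H0.

rho = -0.4333, p = 0.243952, fail to reject H0 at alpha = 0.05.


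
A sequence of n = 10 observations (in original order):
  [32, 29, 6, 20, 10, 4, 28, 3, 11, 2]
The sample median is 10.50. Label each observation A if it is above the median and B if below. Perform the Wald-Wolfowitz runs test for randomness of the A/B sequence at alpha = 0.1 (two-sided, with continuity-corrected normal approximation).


Step 1: Compute median = 10.50; label A = above, B = below.
Labels in order: AABABBABAB  (n_A = 5, n_B = 5)
Step 2: Count runs R = 8.
Step 3: Under H0 (random ordering), E[R] = 2*n_A*n_B/(n_A+n_B) + 1 = 2*5*5/10 + 1 = 6.0000.
        Var[R] = 2*n_A*n_B*(2*n_A*n_B - n_A - n_B) / ((n_A+n_B)^2 * (n_A+n_B-1)) = 2000/900 = 2.2222.
        SD[R] = 1.4907.
Step 4: Continuity-corrected z = (R - 0.5 - E[R]) / SD[R] = (8 - 0.5 - 6.0000) / 1.4907 = 1.0062.
Step 5: Two-sided p-value via normal approximation = 2*(1 - Phi(|z|)) = 0.314305.
Step 6: alpha = 0.1. fail to reject H0.

R = 8, z = 1.0062, p = 0.314305, fail to reject H0.


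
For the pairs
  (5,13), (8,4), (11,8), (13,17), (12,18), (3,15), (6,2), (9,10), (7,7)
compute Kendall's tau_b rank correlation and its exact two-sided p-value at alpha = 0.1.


Step 1: Enumerate the 36 unordered pairs (i,j) with i<j and classify each by sign(x_j-x_i) * sign(y_j-y_i).
  (1,2):dx=+3,dy=-9->D; (1,3):dx=+6,dy=-5->D; (1,4):dx=+8,dy=+4->C; (1,5):dx=+7,dy=+5->C
  (1,6):dx=-2,dy=+2->D; (1,7):dx=+1,dy=-11->D; (1,8):dx=+4,dy=-3->D; (1,9):dx=+2,dy=-6->D
  (2,3):dx=+3,dy=+4->C; (2,4):dx=+5,dy=+13->C; (2,5):dx=+4,dy=+14->C; (2,6):dx=-5,dy=+11->D
  (2,7):dx=-2,dy=-2->C; (2,8):dx=+1,dy=+6->C; (2,9):dx=-1,dy=+3->D; (3,4):dx=+2,dy=+9->C
  (3,5):dx=+1,dy=+10->C; (3,6):dx=-8,dy=+7->D; (3,7):dx=-5,dy=-6->C; (3,8):dx=-2,dy=+2->D
  (3,9):dx=-4,dy=-1->C; (4,5):dx=-1,dy=+1->D; (4,6):dx=-10,dy=-2->C; (4,7):dx=-7,dy=-15->C
  (4,8):dx=-4,dy=-7->C; (4,9):dx=-6,dy=-10->C; (5,6):dx=-9,dy=-3->C; (5,7):dx=-6,dy=-16->C
  (5,8):dx=-3,dy=-8->C; (5,9):dx=-5,dy=-11->C; (6,7):dx=+3,dy=-13->D; (6,8):dx=+6,dy=-5->D
  (6,9):dx=+4,dy=-8->D; (7,8):dx=+3,dy=+8->C; (7,9):dx=+1,dy=+5->C; (8,9):dx=-2,dy=-3->C
Step 2: C = 22, D = 14, total pairs = 36.
Step 3: tau = (C - D)/(n(n-1)/2) = (22 - 14)/36 = 0.222222.
Step 4: Exact two-sided p-value (enumerate n! = 362880 permutations of y under H0): p = 0.476709.
Step 5: alpha = 0.1. fail to reject H0.

tau_b = 0.2222 (C=22, D=14), p = 0.476709, fail to reject H0.


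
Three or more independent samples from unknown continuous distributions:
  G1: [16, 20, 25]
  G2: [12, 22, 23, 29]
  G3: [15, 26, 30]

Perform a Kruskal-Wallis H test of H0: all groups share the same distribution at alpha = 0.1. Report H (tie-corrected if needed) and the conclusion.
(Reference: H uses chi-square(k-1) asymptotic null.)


Step 1: Combine all N = 10 observations and assign midranks.
sorted (value, group, rank): (12,G2,1), (15,G3,2), (16,G1,3), (20,G1,4), (22,G2,5), (23,G2,6), (25,G1,7), (26,G3,8), (29,G2,9), (30,G3,10)
Step 2: Sum ranks within each group.
R_1 = 14 (n_1 = 3)
R_2 = 21 (n_2 = 4)
R_3 = 20 (n_3 = 3)
Step 3: H = 12/(N(N+1)) * sum(R_i^2/n_i) - 3(N+1)
     = 12/(10*11) * (14^2/3 + 21^2/4 + 20^2/3) - 3*11
     = 0.109091 * 308.917 - 33
     = 0.700000.
Step 4: No ties, so H is used without correction.
Step 5: Under H0, H ~ chi^2(2); p-value = 0.704688.
Step 6: alpha = 0.1. fail to reject H0.

H = 0.7000, df = 2, p = 0.704688, fail to reject H0.


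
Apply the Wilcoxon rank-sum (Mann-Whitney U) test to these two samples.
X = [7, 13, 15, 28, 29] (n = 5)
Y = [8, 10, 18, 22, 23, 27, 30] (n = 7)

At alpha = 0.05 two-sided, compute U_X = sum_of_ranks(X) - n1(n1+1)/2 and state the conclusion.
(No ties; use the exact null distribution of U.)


Step 1: Combine and sort all 12 observations; assign midranks.
sorted (value, group): (7,X), (8,Y), (10,Y), (13,X), (15,X), (18,Y), (22,Y), (23,Y), (27,Y), (28,X), (29,X), (30,Y)
ranks: 7->1, 8->2, 10->3, 13->4, 15->5, 18->6, 22->7, 23->8, 27->9, 28->10, 29->11, 30->12
Step 2: Rank sum for X: R1 = 1 + 4 + 5 + 10 + 11 = 31.
Step 3: U_X = R1 - n1(n1+1)/2 = 31 - 5*6/2 = 31 - 15 = 16.
       U_Y = n1*n2 - U_X = 35 - 16 = 19.
Step 4: No ties, so the exact null distribution of U (based on enumerating the C(12,5) = 792 equally likely rank assignments) gives the two-sided p-value.
Step 5: p-value = 0.876263; compare to alpha = 0.05. fail to reject H0.

U_X = 16, p = 0.876263, fail to reject H0 at alpha = 0.05.


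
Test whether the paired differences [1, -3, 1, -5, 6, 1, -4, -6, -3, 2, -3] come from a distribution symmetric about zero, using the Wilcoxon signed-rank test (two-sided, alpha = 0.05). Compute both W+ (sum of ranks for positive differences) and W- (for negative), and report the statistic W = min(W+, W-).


Step 1: Drop any zero differences (none here) and take |d_i|.
|d| = [1, 3, 1, 5, 6, 1, 4, 6, 3, 2, 3]
Step 2: Midrank |d_i| (ties get averaged ranks).
ranks: |1|->2, |3|->6, |1|->2, |5|->9, |6|->10.5, |1|->2, |4|->8, |6|->10.5, |3|->6, |2|->4, |3|->6
Step 3: Attach original signs; sum ranks with positive sign and with negative sign.
W+ = 2 + 2 + 10.5 + 2 + 4 = 20.5
W- = 6 + 9 + 8 + 10.5 + 6 + 6 = 45.5
(Check: W+ + W- = 66 should equal n(n+1)/2 = 66.)
Step 4: Test statistic W = min(W+, W-) = 20.5.
Step 5: Ties in |d|, so use the tie-corrected normal approximation.
        E[W] = n(n+1)/4 = 11*12/4 = 33.
        Tie groups: |d|=1 (t=3), |d|=3 (t=3), |d|=6 (t=2); sum(t^3 - t) = 54.
        Var[W] = n(n+1)(2n+1)/24 - sum(t^3-t)/48 = 3036/24 - 54/48 = 125.375.
        z = (W - E[W]) / sqrt(Var[W]) = (20.5 - 33) / 11.1971 = -1.1164.
        Two-sided p = 2*Phi(z) = 0.264268.
Step 6: alpha = 0.05. fail to reject H0.

W+ = 20.5, W- = 45.5, W = min = 20.5, p = 0.264268, fail to reject H0.


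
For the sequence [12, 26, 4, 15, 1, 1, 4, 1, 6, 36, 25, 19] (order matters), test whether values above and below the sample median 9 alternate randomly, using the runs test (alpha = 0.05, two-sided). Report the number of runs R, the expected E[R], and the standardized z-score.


Step 1: Compute median = 9; label A = above, B = below.
Labels in order: AABABBBBBAAA  (n_A = 6, n_B = 6)
Step 2: Count runs R = 5.
Step 3: Under H0 (random ordering), E[R] = 2*n_A*n_B/(n_A+n_B) + 1 = 2*6*6/12 + 1 = 7.0000.
        Var[R] = 2*n_A*n_B*(2*n_A*n_B - n_A - n_B) / ((n_A+n_B)^2 * (n_A+n_B-1)) = 4320/1584 = 2.7273.
        SD[R] = 1.6514.
Step 4: Continuity-corrected z = (R + 0.5 - E[R]) / SD[R] = (5 + 0.5 - 7.0000) / 1.6514 = -0.9083.
Step 5: Two-sided p-value via normal approximation = 2*(1 - Phi(|z|)) = 0.363722.
Step 6: alpha = 0.05. fail to reject H0.

R = 5, z = -0.9083, p = 0.363722, fail to reject H0.


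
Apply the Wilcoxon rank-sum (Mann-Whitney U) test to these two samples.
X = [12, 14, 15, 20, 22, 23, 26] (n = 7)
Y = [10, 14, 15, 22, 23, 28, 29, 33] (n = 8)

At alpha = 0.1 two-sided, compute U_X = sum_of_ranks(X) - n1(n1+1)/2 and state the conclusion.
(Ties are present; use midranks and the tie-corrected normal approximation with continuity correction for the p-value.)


Step 1: Combine and sort all 15 observations; assign midranks.
sorted (value, group): (10,Y), (12,X), (14,X), (14,Y), (15,X), (15,Y), (20,X), (22,X), (22,Y), (23,X), (23,Y), (26,X), (28,Y), (29,Y), (33,Y)
ranks: 10->1, 12->2, 14->3.5, 14->3.5, 15->5.5, 15->5.5, 20->7, 22->8.5, 22->8.5, 23->10.5, 23->10.5, 26->12, 28->13, 29->14, 33->15
Step 2: Rank sum for X: R1 = 2 + 3.5 + 5.5 + 7 + 8.5 + 10.5 + 12 = 49.
Step 3: U_X = R1 - n1(n1+1)/2 = 49 - 7*8/2 = 49 - 28 = 21.
       U_Y = n1*n2 - U_X = 56 - 21 = 35.
Step 4: Ties are present, so use the tie-corrected normal approximation (with continuity correction) for the p-value.
Step 5: p-value = 0.450291; compare to alpha = 0.1. fail to reject H0.

U_X = 21, p = 0.450291, fail to reject H0 at alpha = 0.1.


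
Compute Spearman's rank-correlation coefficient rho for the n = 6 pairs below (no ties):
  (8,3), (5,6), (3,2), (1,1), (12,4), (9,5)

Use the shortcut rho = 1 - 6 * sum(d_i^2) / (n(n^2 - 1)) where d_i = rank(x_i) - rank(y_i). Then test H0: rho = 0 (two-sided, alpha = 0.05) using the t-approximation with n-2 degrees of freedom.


Step 1: Rank x and y separately (midranks; no ties here).
rank(x): 8->4, 5->3, 3->2, 1->1, 12->6, 9->5
rank(y): 3->3, 6->6, 2->2, 1->1, 4->4, 5->5
Step 2: d_i = R_x(i) - R_y(i); compute d_i^2.
  (4-3)^2=1, (3-6)^2=9, (2-2)^2=0, (1-1)^2=0, (6-4)^2=4, (5-5)^2=0
sum(d^2) = 14.
Step 3: rho = 1 - 6*14 / (6*(6^2 - 1)) = 1 - 84/210 = 0.600000.
Step 4: Under H0, t = rho * sqrt((n-2)/(1-rho^2)) = 1.5000 ~ t(4).
Step 5: Two-sided p-value from the t-distribution with 4 df = 0.208000.
Step 6: alpha = 0.05. fail to reject H0.

rho = 0.6000, p = 0.208000, fail to reject H0 at alpha = 0.05.


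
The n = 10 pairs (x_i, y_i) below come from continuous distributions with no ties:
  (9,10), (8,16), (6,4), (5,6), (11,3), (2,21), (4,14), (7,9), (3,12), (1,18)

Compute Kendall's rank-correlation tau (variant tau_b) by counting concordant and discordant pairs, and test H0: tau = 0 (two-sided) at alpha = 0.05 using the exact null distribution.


Step 1: Enumerate the 45 unordered pairs (i,j) with i<j and classify each by sign(x_j-x_i) * sign(y_j-y_i).
  (1,2):dx=-1,dy=+6->D; (1,3):dx=-3,dy=-6->C; (1,4):dx=-4,dy=-4->C; (1,5):dx=+2,dy=-7->D
  (1,6):dx=-7,dy=+11->D; (1,7):dx=-5,dy=+4->D; (1,8):dx=-2,dy=-1->C; (1,9):dx=-6,dy=+2->D
  (1,10):dx=-8,dy=+8->D; (2,3):dx=-2,dy=-12->C; (2,4):dx=-3,dy=-10->C; (2,5):dx=+3,dy=-13->D
  (2,6):dx=-6,dy=+5->D; (2,7):dx=-4,dy=-2->C; (2,8):dx=-1,dy=-7->C; (2,9):dx=-5,dy=-4->C
  (2,10):dx=-7,dy=+2->D; (3,4):dx=-1,dy=+2->D; (3,5):dx=+5,dy=-1->D; (3,6):dx=-4,dy=+17->D
  (3,7):dx=-2,dy=+10->D; (3,8):dx=+1,dy=+5->C; (3,9):dx=-3,dy=+8->D; (3,10):dx=-5,dy=+14->D
  (4,5):dx=+6,dy=-3->D; (4,6):dx=-3,dy=+15->D; (4,7):dx=-1,dy=+8->D; (4,8):dx=+2,dy=+3->C
  (4,9):dx=-2,dy=+6->D; (4,10):dx=-4,dy=+12->D; (5,6):dx=-9,dy=+18->D; (5,7):dx=-7,dy=+11->D
  (5,8):dx=-4,dy=+6->D; (5,9):dx=-8,dy=+9->D; (5,10):dx=-10,dy=+15->D; (6,7):dx=+2,dy=-7->D
  (6,8):dx=+5,dy=-12->D; (6,9):dx=+1,dy=-9->D; (6,10):dx=-1,dy=-3->C; (7,8):dx=+3,dy=-5->D
  (7,9):dx=-1,dy=-2->C; (7,10):dx=-3,dy=+4->D; (8,9):dx=-4,dy=+3->D; (8,10):dx=-6,dy=+9->D
  (9,10):dx=-2,dy=+6->D
Step 2: C = 12, D = 33, total pairs = 45.
Step 3: tau = (C - D)/(n(n-1)/2) = (12 - 33)/45 = -0.466667.
Step 4: Exact two-sided p-value (enumerate n! = 3628800 permutations of y under H0): p = 0.072550.
Step 5: alpha = 0.05. fail to reject H0.

tau_b = -0.4667 (C=12, D=33), p = 0.072550, fail to reject H0.


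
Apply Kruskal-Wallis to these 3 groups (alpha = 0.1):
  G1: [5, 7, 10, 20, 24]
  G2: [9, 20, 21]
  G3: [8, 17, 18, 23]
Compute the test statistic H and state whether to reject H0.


Step 1: Combine all N = 12 observations and assign midranks.
sorted (value, group, rank): (5,G1,1), (7,G1,2), (8,G3,3), (9,G2,4), (10,G1,5), (17,G3,6), (18,G3,7), (20,G1,8.5), (20,G2,8.5), (21,G2,10), (23,G3,11), (24,G1,12)
Step 2: Sum ranks within each group.
R_1 = 28.5 (n_1 = 5)
R_2 = 22.5 (n_2 = 3)
R_3 = 27 (n_3 = 4)
Step 3: H = 12/(N(N+1)) * sum(R_i^2/n_i) - 3(N+1)
     = 12/(12*13) * (28.5^2/5 + 22.5^2/3 + 27^2/4) - 3*13
     = 0.076923 * 513.45 - 39
     = 0.496154.
Step 4: Ties present; correction factor C = 1 - 6/(12^3 - 12) = 0.996503. Corrected H = 0.496154 / 0.996503 = 0.497895.
Step 5: Under H0, H ~ chi^2(2); p-value = 0.779621.
Step 6: alpha = 0.1. fail to reject H0.

H = 0.4979, df = 2, p = 0.779621, fail to reject H0.


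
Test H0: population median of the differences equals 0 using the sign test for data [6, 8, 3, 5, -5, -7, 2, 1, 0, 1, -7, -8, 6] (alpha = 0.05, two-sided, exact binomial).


Step 1: Discard zero differences. Original n = 13; n_eff = number of nonzero differences = 12.
Nonzero differences (with sign): +6, +8, +3, +5, -5, -7, +2, +1, +1, -7, -8, +6
Step 2: Count signs: positive = 8, negative = 4.
Step 3: Under H0: P(positive) = 0.5, so the number of positives S ~ Bin(12, 0.5).
Step 4: Two-sided exact p-value = sum of Bin(12,0.5) probabilities at or below the observed probability = 0.387695.
Step 5: alpha = 0.05. fail to reject H0.

n_eff = 12, pos = 8, neg = 4, p = 0.387695, fail to reject H0.


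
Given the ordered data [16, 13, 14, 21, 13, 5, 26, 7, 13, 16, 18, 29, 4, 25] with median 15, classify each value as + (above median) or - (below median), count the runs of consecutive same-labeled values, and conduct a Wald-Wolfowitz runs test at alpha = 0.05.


Step 1: Compute median = 15; label A = above, B = below.
Labels in order: ABBABBABBAAABA  (n_A = 7, n_B = 7)
Step 2: Count runs R = 9.
Step 3: Under H0 (random ordering), E[R] = 2*n_A*n_B/(n_A+n_B) + 1 = 2*7*7/14 + 1 = 8.0000.
        Var[R] = 2*n_A*n_B*(2*n_A*n_B - n_A - n_B) / ((n_A+n_B)^2 * (n_A+n_B-1)) = 8232/2548 = 3.2308.
        SD[R] = 1.7974.
Step 4: Continuity-corrected z = (R - 0.5 - E[R]) / SD[R] = (9 - 0.5 - 8.0000) / 1.7974 = 0.2782.
Step 5: Two-sided p-value via normal approximation = 2*(1 - Phi(|z|)) = 0.780879.
Step 6: alpha = 0.05. fail to reject H0.

R = 9, z = 0.2782, p = 0.780879, fail to reject H0.


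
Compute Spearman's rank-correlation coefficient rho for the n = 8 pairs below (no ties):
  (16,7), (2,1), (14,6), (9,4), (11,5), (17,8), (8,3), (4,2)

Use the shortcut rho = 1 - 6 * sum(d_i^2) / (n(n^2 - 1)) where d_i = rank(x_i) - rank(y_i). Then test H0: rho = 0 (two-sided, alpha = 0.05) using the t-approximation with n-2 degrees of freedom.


Step 1: Rank x and y separately (midranks; no ties here).
rank(x): 16->7, 2->1, 14->6, 9->4, 11->5, 17->8, 8->3, 4->2
rank(y): 7->7, 1->1, 6->6, 4->4, 5->5, 8->8, 3->3, 2->2
Step 2: d_i = R_x(i) - R_y(i); compute d_i^2.
  (7-7)^2=0, (1-1)^2=0, (6-6)^2=0, (4-4)^2=0, (5-5)^2=0, (8-8)^2=0, (3-3)^2=0, (2-2)^2=0
sum(d^2) = 0.
Step 3: rho = 1 - 6*0 / (8*(8^2 - 1)) = 1 - 0/504 = 1.000000.
Step 5: Two-sided p-value from the t-distribution with 6 df = 0.000000.
Step 6: alpha = 0.05. reject H0.

rho = 1.0000, p = 0.000000, reject H0 at alpha = 0.05.


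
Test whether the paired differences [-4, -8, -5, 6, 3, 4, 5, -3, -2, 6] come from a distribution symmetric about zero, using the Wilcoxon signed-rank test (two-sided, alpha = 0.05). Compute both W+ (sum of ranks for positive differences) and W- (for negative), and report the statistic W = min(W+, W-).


Step 1: Drop any zero differences (none here) and take |d_i|.
|d| = [4, 8, 5, 6, 3, 4, 5, 3, 2, 6]
Step 2: Midrank |d_i| (ties get averaged ranks).
ranks: |4|->4.5, |8|->10, |5|->6.5, |6|->8.5, |3|->2.5, |4|->4.5, |5|->6.5, |3|->2.5, |2|->1, |6|->8.5
Step 3: Attach original signs; sum ranks with positive sign and with negative sign.
W+ = 8.5 + 2.5 + 4.5 + 6.5 + 8.5 = 30.5
W- = 4.5 + 10 + 6.5 + 2.5 + 1 = 24.5
(Check: W+ + W- = 55 should equal n(n+1)/2 = 55.)
Step 4: Test statistic W = min(W+, W-) = 24.5.
Step 5: Ties in |d|, so use the tie-corrected normal approximation.
        E[W] = n(n+1)/4 = 10*11/4 = 27.5.
        Tie groups: |d|=3 (t=2), |d|=4 (t=2), |d|=5 (t=2), |d|=6 (t=2); sum(t^3 - t) = 24.
        Var[W] = n(n+1)(2n+1)/24 - sum(t^3-t)/48 = 2310/24 - 24/48 = 95.75.
        z = (W - E[W]) / sqrt(Var[W]) = (24.5 - 27.5) / 9.7852 = -0.3066.
        Two-sided p = 2*Phi(z) = 0.759159.
Step 6: alpha = 0.05. fail to reject H0.

W+ = 30.5, W- = 24.5, W = min = 24.5, p = 0.759159, fail to reject H0.


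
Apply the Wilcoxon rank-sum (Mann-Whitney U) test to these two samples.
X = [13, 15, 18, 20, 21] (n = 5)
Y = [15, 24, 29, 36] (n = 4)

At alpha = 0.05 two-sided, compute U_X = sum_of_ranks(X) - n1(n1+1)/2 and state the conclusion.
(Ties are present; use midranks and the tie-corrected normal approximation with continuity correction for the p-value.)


Step 1: Combine and sort all 9 observations; assign midranks.
sorted (value, group): (13,X), (15,X), (15,Y), (18,X), (20,X), (21,X), (24,Y), (29,Y), (36,Y)
ranks: 13->1, 15->2.5, 15->2.5, 18->4, 20->5, 21->6, 24->7, 29->8, 36->9
Step 2: Rank sum for X: R1 = 1 + 2.5 + 4 + 5 + 6 = 18.5.
Step 3: U_X = R1 - n1(n1+1)/2 = 18.5 - 5*6/2 = 18.5 - 15 = 3.5.
       U_Y = n1*n2 - U_X = 20 - 3.5 = 16.5.
Step 4: Ties are present, so use the tie-corrected normal approximation (with continuity correction) for the p-value.
Step 5: p-value = 0.139983; compare to alpha = 0.05. fail to reject H0.

U_X = 3.5, p = 0.139983, fail to reject H0 at alpha = 0.05.


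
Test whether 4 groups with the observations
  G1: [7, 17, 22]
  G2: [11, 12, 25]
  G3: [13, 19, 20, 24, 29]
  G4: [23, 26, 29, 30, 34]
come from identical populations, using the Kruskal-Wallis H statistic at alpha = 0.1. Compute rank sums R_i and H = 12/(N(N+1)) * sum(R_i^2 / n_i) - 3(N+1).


Step 1: Combine all N = 16 observations and assign midranks.
sorted (value, group, rank): (7,G1,1), (11,G2,2), (12,G2,3), (13,G3,4), (17,G1,5), (19,G3,6), (20,G3,7), (22,G1,8), (23,G4,9), (24,G3,10), (25,G2,11), (26,G4,12), (29,G3,13.5), (29,G4,13.5), (30,G4,15), (34,G4,16)
Step 2: Sum ranks within each group.
R_1 = 14 (n_1 = 3)
R_2 = 16 (n_2 = 3)
R_3 = 40.5 (n_3 = 5)
R_4 = 65.5 (n_4 = 5)
Step 3: H = 12/(N(N+1)) * sum(R_i^2/n_i) - 3(N+1)
     = 12/(16*17) * (14^2/3 + 16^2/3 + 40.5^2/5 + 65.5^2/5) - 3*17
     = 0.044118 * 1336.77 - 51
     = 7.975000.
Step 4: Ties present; correction factor C = 1 - 6/(16^3 - 16) = 0.998529. Corrected H = 7.975000 / 0.998529 = 7.986745.
Step 5: Under H0, H ~ chi^2(3); p-value = 0.046286.
Step 6: alpha = 0.1. reject H0.

H = 7.9867, df = 3, p = 0.046286, reject H0.


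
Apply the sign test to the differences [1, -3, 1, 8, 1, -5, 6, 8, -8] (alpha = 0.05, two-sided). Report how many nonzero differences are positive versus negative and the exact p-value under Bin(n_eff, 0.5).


Step 1: Discard zero differences. Original n = 9; n_eff = number of nonzero differences = 9.
Nonzero differences (with sign): +1, -3, +1, +8, +1, -5, +6, +8, -8
Step 2: Count signs: positive = 6, negative = 3.
Step 3: Under H0: P(positive) = 0.5, so the number of positives S ~ Bin(9, 0.5).
Step 4: Two-sided exact p-value = sum of Bin(9,0.5) probabilities at or below the observed probability = 0.507812.
Step 5: alpha = 0.05. fail to reject H0.

n_eff = 9, pos = 6, neg = 3, p = 0.507812, fail to reject H0.
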